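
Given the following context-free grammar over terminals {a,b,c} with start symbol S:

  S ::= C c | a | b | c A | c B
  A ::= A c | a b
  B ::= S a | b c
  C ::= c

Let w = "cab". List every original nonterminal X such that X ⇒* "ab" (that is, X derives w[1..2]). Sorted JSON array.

Convert to CNF:
  S -> C T0 | T0 A | T0 B | a | b
  A -> A T0 | T1 T2
  B -> S T1 | T2 T0
  C -> c
  T0 -> c
  T1 -> a
  T2 -> b

CYK table (by increasing span), restricted to cells inside w[1..2]:
  T[1,1] 'a' = {S,T1}  orig:{S}
  T[2,2] 'b' = {S,T2}  orig:{S}
  T[1,2] 'ab' = {A}

Original NTs in T[1,2] deriving "ab": ["A"]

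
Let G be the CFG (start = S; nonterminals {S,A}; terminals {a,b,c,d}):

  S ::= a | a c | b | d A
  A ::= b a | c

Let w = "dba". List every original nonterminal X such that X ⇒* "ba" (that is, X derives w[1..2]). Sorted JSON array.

CNF form of G:
  S -> T1 T2 | T3 A | a | b
  A -> T0 T1 | c
  T0 -> b
  T1 -> a
  T2 -> c
  T3 -> d

CYK fill — only the sub-triangle for w[1..2]:
  T[1,1] 'b' = {S,T0}  orig:{S}
  T[2,2] 'a' = {S,T1}  orig:{S}
  T[1,2] 'ba' = {A}

Original NTs in T[1,2] deriving "ba": ["A"]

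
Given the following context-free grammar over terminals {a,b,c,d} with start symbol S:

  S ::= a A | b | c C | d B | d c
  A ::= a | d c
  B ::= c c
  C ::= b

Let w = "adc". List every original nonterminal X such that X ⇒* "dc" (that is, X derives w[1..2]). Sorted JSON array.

CNF form of G:
  S -> T0 B | T0 T1 | T1 C | T2 A | b
  A -> T0 T1 | a
  B -> T1 T1
  C -> b
  T0 -> d
  T1 -> c
  T2 -> a

Fill CYK table bottom-up (cells [i..j] with 1 ≤ i ≤ j ≤ 2 only):
  [1..1]={T0}  "d"  orig:{}
  [2..2]={T1}  "c"  orig:{}
  [1..2]={A,S}  "dc"

Original NTs in T[1,2] deriving "dc": ["A", "S"]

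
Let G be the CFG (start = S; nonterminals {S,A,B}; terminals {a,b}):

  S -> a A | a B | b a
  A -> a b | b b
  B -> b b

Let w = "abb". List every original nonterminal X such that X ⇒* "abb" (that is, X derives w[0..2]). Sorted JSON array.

CNF form of G:
  S -> T0 A | T0 B | T1 T0
  A -> T0 T1 | T1 T1
  B -> T1 T1
  T0 -> a
  T1 -> b

Fill CYK table bottom-up (cells [i..j] with 0 ≤ i ≤ j ≤ 2 only):
  [0..0]={T0}  "a"  orig:{}
  [1..1]={T1}  "b"  orig:{}
  [2..2]={T1}  "b"  orig:{}
  [0..1]={A}  "ab"
  [1..2]={A,B}  "bb"
  [0..2]={S}  "abb"

Original NTs in T[0,2] deriving "abb": ["S"]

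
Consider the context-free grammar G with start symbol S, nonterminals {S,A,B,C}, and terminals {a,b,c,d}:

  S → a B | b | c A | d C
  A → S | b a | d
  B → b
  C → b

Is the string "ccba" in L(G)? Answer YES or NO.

Convert to CNF:
  S -> T0 B | T2 A | T3 C | b
  A -> T0 B | T1 T0 | T2 A | T3 C | b | d
  B -> b
  C -> b
  T0 -> a
  T1 -> b
  T2 -> c
  T3 -> d

CYK fill:
  T[0,0] 'c' = {T2}  orig:{}
  T[1,1] 'c' = {T2}  orig:{}
  T[2,2] 'b' = {A,B,C,S,T1}  orig:{A,B,C,S}
  T[3,3] 'a' = {T0}  orig:{}
  T[0,1] 'cc' = ∅
  T[1,2] 'cb' = {A,S}
  T[2,3] 'ba' = {A}
  T[0,2] 'ccb' = {A,S}
  T[1,3] 'cba' = {A,S}
  T[0,3] 'ccba' = {A,S}

S ∈ T[0,3] ⇒ YES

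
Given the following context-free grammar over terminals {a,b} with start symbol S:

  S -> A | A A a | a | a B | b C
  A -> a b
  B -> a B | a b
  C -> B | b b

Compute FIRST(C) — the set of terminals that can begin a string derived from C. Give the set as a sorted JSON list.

FIRST sets, iterate to fixpoint:
round 1:
  A via A→a b: +{a}
  B via B→a B: +{a}
  C via C→B: +{a}
  C via C→b b: +{b}
  S via S→A: +{a}
  S via S→b C: +{b}
  FIRST[S]={a,b}  FIRST[A]={a}  FIRST[B]={a}  FIRST[C]={a,b}
round 2: (stable)
  FIRST[S]={a,b}  FIRST[A]={a}  FIRST[B]={a}  FIRST[C]={a,b}

FIRST(C) = ["a", "b"]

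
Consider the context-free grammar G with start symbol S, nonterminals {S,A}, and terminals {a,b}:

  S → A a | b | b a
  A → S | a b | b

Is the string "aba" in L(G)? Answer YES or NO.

Convert to CNF:
  S -> A T0 | T1 T0 | b
  A -> A T0 | T0 T1 | T1 T0 | b
  T0 -> a
  T1 -> b

CYK table (by increasing span):
  T[0,0] 'a' = {T0}  orig:{}
  T[1,1] 'b' = {A,S,T1}  orig:{A,S}
  T[2,2] 'a' = {T0}  orig:{}
  T[0,1] 'ab' = {A}
  T[1,2] 'ba' = {A,S}
  T[0,2] 'aba' = {A,S}

S ∈ T[0,2] ⇒ YES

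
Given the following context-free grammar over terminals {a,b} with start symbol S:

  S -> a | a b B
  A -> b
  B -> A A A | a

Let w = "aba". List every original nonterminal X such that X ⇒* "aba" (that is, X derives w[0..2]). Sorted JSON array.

CNF form of G:
  S -> T0 X3 | a
  A -> b
  B -> A X2 | a
  T0 -> a
  T1 -> b
  X2 -> A A
  X3 -> T1 B

CYK fill, restricted to cells inside w[0..2]:
  cell(0,0) a: {B,S,T0}  orig:{B,S}
  cell(1,1) b: {A,T1}  orig:{A}
  cell(2,2) a: {B,S,T0}  orig:{B,S}
  cell(0,1) ab: ∅
  cell(1,2) ba: {X3}  orig:{}
  cell(0,2) aba: {S}

Original NTs in T[0,2] deriving "aba": ["S"]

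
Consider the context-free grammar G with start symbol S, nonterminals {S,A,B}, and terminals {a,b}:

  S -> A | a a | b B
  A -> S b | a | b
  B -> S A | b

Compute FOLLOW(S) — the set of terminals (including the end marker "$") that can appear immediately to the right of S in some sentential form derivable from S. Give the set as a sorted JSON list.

FIRST iteration:
pass 1:
  A via A→a: +{a}
  A via A→b: +{b}
  B via B→b: +{b}
  S via S→A: +{a,b}
  FIRST[S]={a,b}  FIRST[A]={a,b}  FIRST[B]={b}
pass 2:
  B via B→S A: +{a}
  FIRST[S]={a,b}  FIRST[A]={a,b}  FIRST[B]={a,b}
pass 3: — fixpoint
  FIRST[S]={a,b}  FIRST[A]={a,b}  FIRST[B]={a,b}

FOLLOW iteration:
FOLLOW(S) := {$}
[1]
  A→S b: FOLLOW(S) ⊇ FIRST(b) = {b}; new: +{b}
  B→S A: FOLLOW(S) ⊇ FIRST(A) = {a,b}; new: +{a}
  S→A: FOLLOW(A) ⊇ FOLLOW(S) ⊇ {$,a,b}; new: +{$,a,b}
  S→b B: FOLLOW(B) ⊇ FOLLOW(S) ⊇ {$,a,b}; new: +{$,a,b}
  FOLLOW[S]={$,a,b}  FOLLOW[A]={$,a,b}  FOLLOW[B]={$,a,b}
[2] — fixpoint
  FOLLOW[S]={$,a,b}  FOLLOW[A]={$,a,b}  FOLLOW[B]={$,a,b}

FOLLOW(S) = ["$", "a", "b"]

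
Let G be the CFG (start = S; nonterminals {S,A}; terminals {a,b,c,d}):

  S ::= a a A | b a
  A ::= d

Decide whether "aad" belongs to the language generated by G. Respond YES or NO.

CNF form of G:
  S -> T0 X2 | T1 T0
  A -> d
  T0 -> a
  T1 -> b
  X2 -> T0 A

CYK fill:
  T[0,0] 'a' = {T0}  orig:{}
  T[1,1] 'a' = {T0}  orig:{}
  T[2,2] 'd' = {A}
  T[0,1] 'aa' = ∅
  T[1,2] 'ad' = {X2}  orig:{}
  T[0,2] 'aad' = {S}

S ∈ T[0,2] ⇒ YES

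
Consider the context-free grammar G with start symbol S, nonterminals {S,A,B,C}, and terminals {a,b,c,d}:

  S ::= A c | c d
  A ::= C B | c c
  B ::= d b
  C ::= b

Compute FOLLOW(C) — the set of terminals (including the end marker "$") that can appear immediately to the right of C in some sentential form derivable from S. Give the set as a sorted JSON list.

Compute FIRST by fixpoint:
round 1:
  A via A→c c: +{c}
  B via B→d b: +{d}
  C via C→b: +{b}
  S via S→A c: +{c}
  FIRST[S]={c}  FIRST[A]={c}  FIRST[B]={d}  FIRST[C]={b}
round 2:
  A via A→C B: +{b}
  S via S→A c: +{b}
  FIRST[S]={b,c}  FIRST[A]={b,c}  FIRST[B]={d}  FIRST[C]={b}
round 3: — fixpoint
  FIRST[S]={b,c}  FIRST[A]={b,c}  FIRST[B]={d}  FIRST[C]={b}

FOLLOW sets:
initialize: $ ∈ FOLLOW(S)
round 1:
  A→C B: FOLLOW(C) ⊇ FIRST(B) = {d}; new: +{d}
  S→A c: FOLLOW(A) ⊇ FIRST(c) = {c}; new: +{c}
  S: {$}  A: {c}  B: {}  C: {d}
round 2:
  A→C B: FOLLOW(B) ⊇ FOLLOW(A) ⊇ {c}; new: +{c}
  S: {$}  A: {c}  B: {c}  C: {d}
round 3: (no change)
  S: {$}  A: {c}  B: {c}  C: {d}

FOLLOW(C) = ["d"]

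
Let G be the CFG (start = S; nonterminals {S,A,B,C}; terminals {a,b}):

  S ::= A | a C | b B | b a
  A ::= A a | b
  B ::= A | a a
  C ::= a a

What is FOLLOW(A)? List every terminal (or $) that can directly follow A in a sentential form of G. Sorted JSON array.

Compute FIRST by fixpoint:
pass 1:
  A via A→b: +{b}
  B via B→A: +{b}
  B via B→a a: +{a}
  C via C→a a: +{a}
  S via S→A: +{b}
  S via S→a C: +{a}
  FIRST[S]={a,b}  FIRST[A]={b}  FIRST[B]={a,b}  FIRST[C]={a}
pass 2: (no change)
  FIRST[S]={a,b}  FIRST[A]={b}  FIRST[B]={a,b}  FIRST[C]={a}

Compute FOLLOW by fixpoint:
initialize: $ ∈ FOLLOW(S)
pass 1:
  A→A a: FOLLOW(A) ⊇ FIRST(a) = {a}; new: +{a}
  S→A: FOLLOW(A) ⊇ FOLLOW(S) ⊇ {$}; new: +{$}
  S→a C: FOLLOW(C) ⊇ FOLLOW(S) ⊇ {$}; new: +{$}
  S→b B: FOLLOW(B) ⊇ FOLLOW(S) ⊇ {$}; new: +{$}
  FOLLOW(S)={$}  FOLLOW(A)={$,a}  FOLLOW(B)={$}  FOLLOW(C)={$}
pass 2: done
  FOLLOW(S)={$}  FOLLOW(A)={$,a}  FOLLOW(B)={$}  FOLLOW(C)={$}

FOLLOW(A) = ["$", "a"]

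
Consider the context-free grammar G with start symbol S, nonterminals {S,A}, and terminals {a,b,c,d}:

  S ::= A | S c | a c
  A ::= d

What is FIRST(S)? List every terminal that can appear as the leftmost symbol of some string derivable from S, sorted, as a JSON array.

FIRST sets, iterate to fixpoint:
iter 1:
  A via A→d: +{d}
  S via S→A: +{d}
  S via S→a c: +{a}
  FIRST[S]={a,d}  FIRST[A]={d}
iter 2: — fixpoint
  FIRST[S]={a,d}  FIRST[A]={d}

FIRST(S) = ["a", "d"]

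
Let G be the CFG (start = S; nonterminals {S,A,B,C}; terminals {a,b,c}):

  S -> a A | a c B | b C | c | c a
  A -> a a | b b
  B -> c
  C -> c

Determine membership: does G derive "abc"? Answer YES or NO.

Convert to CNF:
  S -> T0 A | T0 X3 | T1 C | T2 T0 | c
  A -> T0 T0 | T1 T1
  B -> c
  C -> c
  T0 -> a
  T1 -> b
  T2 -> c
  X3 -> T2 B

CYK table (by increasing span):
  T[0,0] 'a' = {T0}  orig:{}
  T[1,1] 'b' = {T1}  orig:{}
  T[2,2] 'c' = {B,C,S,T2}  orig:{B,C,S}
  T[0,1] 'ab' = ∅
  T[1,2] 'bc' = {S}
  T[0,2] 'abc' = ∅

S ∉ T[0,2] ⇒ NO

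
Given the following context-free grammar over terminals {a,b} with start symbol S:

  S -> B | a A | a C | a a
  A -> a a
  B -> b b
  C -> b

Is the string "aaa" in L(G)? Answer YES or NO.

CNF form of G:
  S -> T0 A | T0 C | T0 T0 | T1 T1
  A -> T0 T0
  B -> T1 T1
  C -> b
  T0 -> a
  T1 -> b

CYK table (by increasing span):
  cell(0,0) a: {T0}  orig:{}
  cell(1,1) a: {T0}  orig:{}
  cell(2,2) a: {T0}  orig:{}
  cell(0,1) aa: {A,S}
  cell(1,2) aa: {A,S}
  cell(0,2) aaa: {S}

S ∈ T[0,2] ⇒ YES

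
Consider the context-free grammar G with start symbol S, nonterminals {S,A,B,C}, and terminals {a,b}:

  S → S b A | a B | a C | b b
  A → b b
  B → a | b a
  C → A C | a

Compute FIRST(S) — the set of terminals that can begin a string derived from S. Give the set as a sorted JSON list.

Compute FIRST by fixpoint:
[1]
  A via A→b b: +{b}
  B via B→a: +{a}
  B via B→b a: +{b}
  C via C→A C: +{b}
  C via C→a: +{a}
  S via S→a B: +{a}
  S via S→b b: +{b}
  S: {a,b}  A: {b}  B: {a,b}  C: {a,b}
[2] (stable)
  S: {a,b}  A: {b}  B: {a,b}  C: {a,b}

FIRST(S) = ["a", "b"]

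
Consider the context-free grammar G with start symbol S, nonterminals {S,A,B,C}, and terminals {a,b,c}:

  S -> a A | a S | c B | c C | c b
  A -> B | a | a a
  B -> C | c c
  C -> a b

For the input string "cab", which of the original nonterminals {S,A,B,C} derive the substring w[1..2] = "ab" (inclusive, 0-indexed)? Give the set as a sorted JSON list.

Convert to CNF:
  S -> T0 A | T0 S | T2 B | T2 C | T2 T1
  A -> T0 T0 | T0 T1 | T2 T2 | a
  B -> T0 T1 | T2 T2
  C -> T0 T1
  T0 -> a
  T1 -> b
  T2 -> c

CYK fill — only the sub-triangle for w[1..2]:
  T[1,1] 'a' = {A,T0}  orig:{A}
  T[2,2] 'b' = {T1}  orig:{}
  T[1,2] 'ab' = {A,B,C}

Original NTs in T[1,2] deriving "ab": ["A", "B", "C"]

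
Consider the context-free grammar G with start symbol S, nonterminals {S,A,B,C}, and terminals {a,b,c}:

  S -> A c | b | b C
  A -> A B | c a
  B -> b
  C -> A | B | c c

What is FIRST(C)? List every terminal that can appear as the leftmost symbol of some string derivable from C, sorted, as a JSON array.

FIRST iteration:
round 1:
  A via A→c a: +{c}
  B via B→b: +{b}
  C via C→A: +{c}
  C via C→B: +{b}
  S via S→A c: +{c}
  S via S→b: +{b}
  FIRST(S)={b,c}  FIRST(A)={c}  FIRST(B)={b}  FIRST(C)={b,c}
round 2: — fixpoint
  FIRST(S)={b,c}  FIRST(A)={c}  FIRST(B)={b}  FIRST(C)={b,c}

FIRST(C) = ["b", "c"]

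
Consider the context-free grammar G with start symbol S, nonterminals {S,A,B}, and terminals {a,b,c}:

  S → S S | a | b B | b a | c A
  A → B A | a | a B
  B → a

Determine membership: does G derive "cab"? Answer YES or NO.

CNF form of G:
  S -> S S | T1 B | T1 T0 | T2 A | a
  A -> B A | T0 B | a
  B -> a
  T0 -> a
  T1 -> b
  T2 -> c

CYK table (by increasing span):
  [0..0]={T2}  "c"  orig:{}
  [1..1]={A,B,S,T0}  "a"  orig:{A,B,S}
  [2..2]={T1}  "b"  orig:{}
  [0..1]={S}  "ca"
  [1..2]=∅  "ab"
  [0..2]=∅  "cab"

S ∉ T[0,2] ⇒ NO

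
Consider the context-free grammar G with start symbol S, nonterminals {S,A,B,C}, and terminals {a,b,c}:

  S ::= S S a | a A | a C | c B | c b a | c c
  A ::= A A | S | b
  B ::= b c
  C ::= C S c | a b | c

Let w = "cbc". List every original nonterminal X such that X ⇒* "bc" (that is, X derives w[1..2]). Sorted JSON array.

CNF form of G:
  S -> S X6 | T0 A | T0 C | T1 B | T1 T1 | T1 X7
  A -> A A | S X3 | T0 A | T0 C | T1 B | T1 T1 | T1 X4 | b
  B -> T2 T1
  C -> C X5 | T0 T2 | c
  T0 -> a
  T1 -> c
  T2 -> b
  X3 -> S T0
  X4 -> T2 T0
  X5 -> S T1
  X6 -> S T0
  X7 -> T2 T0

CYK table (by increasing span) (cells [i..j] with 1 ≤ i ≤ j ≤ 2 only):
  [1..1]={A,T2}  "b"  orig:{A}
  [2..2]={C,T1}  "c"  orig:{C}
  [1..2]={B}  "bc"

Original NTs in T[1,2] deriving "bc": ["B"]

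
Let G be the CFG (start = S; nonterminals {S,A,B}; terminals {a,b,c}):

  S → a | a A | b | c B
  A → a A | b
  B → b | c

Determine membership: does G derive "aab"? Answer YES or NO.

CNF form of G:
  S -> T0 A | T1 B | a | b
  A -> T0 A | b
  B -> b | c
  T0 -> a
  T1 -> c

CYK table (by increasing span):
  T[0,0] 'a' = {S,T0}  orig:{S}
  T[1,1] 'a' = {S,T0}  orig:{S}
  T[2,2] 'b' = {A,B,S}
  T[0,1] 'aa' = ∅
  T[1,2] 'ab' = {A,S}
  T[0,2] 'aab' = {A,S}

S ∈ T[0,2] ⇒ YES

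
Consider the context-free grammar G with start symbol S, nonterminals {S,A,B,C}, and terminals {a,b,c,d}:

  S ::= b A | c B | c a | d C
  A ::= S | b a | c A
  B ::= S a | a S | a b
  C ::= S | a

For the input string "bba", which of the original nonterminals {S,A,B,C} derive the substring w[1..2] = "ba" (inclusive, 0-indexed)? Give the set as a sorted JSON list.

Convert to CNF:
  S -> T0 A | T2 B | T2 T1 | T3 C
  A -> T0 A | T0 T1 | T2 A | T2 B | T2 T1 | T3 C
  B -> S T1 | T1 S | T1 T0
  C -> T0 A | T2 B | T2 T1 | T3 C | a
  T0 -> b
  T1 -> a
  T2 -> c
  T3 -> d

CYK fill — only the sub-triangle for w[1..2]:
  cell(1,1) b: {T0}  orig:{}
  cell(2,2) a: {C,T1}  orig:{C}
  cell(1,2) ba: {A}

Original NTs in T[1,2] deriving "ba": ["A"]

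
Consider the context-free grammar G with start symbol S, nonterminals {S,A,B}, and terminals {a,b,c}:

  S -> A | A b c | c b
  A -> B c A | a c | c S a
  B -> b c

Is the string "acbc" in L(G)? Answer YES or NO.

Convert to CNF:
  S -> A X5 | B X6 | T0 T2 | T0 X7 | T1 T0
  A -> B X3 | T0 X4 | T1 T0
  B -> T2 T0
  T0 -> c
  T1 -> a
  T2 -> b
  X3 -> T0 A
  X4 -> S T1
  X5 -> T2 T0
  X6 -> T0 A
  X7 -> S T1

CYK table (by increasing span):
  [0..0]={T1}  "a"  orig:{}
  [1..1]={T0}  "c"  orig:{}
  [2..2]={T2}  "b"  orig:{}
  [3..3]={T0}  "c"  orig:{}
  [0..1]={A,S}  "ac"
  [1..2]={S}  "cb"
  [2..3]={B,X5}  "bc"  orig:{B}
  [0..2]=∅  "acb"
  [1..3]=∅  "cbc"
  [0..3]={S}  "acbc"

S ∈ T[0,3] ⇒ YES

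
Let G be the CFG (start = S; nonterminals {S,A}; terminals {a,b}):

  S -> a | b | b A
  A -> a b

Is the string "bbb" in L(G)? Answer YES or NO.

CNF form of G:
  S -> T1 A | a | b
  A -> T0 T1
  T0 -> a
  T1 -> b

CYK fill:
  T[0,0] 'b' = {S,T1}  orig:{S}
  T[1,1] 'b' = {S,T1}  orig:{S}
  T[2,2] 'b' = {S,T1}  orig:{S}
  T[0,1] 'bb' = ∅
  T[1,2] 'bb' = ∅
  T[0,2] 'bbb' = ∅

S ∉ T[0,2] ⇒ NO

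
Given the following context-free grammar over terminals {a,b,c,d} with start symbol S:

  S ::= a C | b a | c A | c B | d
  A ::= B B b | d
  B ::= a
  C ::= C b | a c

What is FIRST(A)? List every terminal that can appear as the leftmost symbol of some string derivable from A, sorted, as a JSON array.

FIRST sets, iterate to fixpoint:
iter 1:
  A via A→d: +{d}
  B via B→a: +{a}
  C via C→a c: +{a}
  S via S→a C: +{a}
  S via S→b a: +{b}
  S via S→c A: +{c}
  S via S→d: +{d}
  FIRST(S)={a,b,c,d}  FIRST(A)={d}  FIRST(B)={a}  FIRST(C)={a}
iter 2:
  A via A→B B b: +{a}
  FIRST(S)={a,b,c,d}  FIRST(A)={a,d}  FIRST(B)={a}  FIRST(C)={a}
iter 3: (stable)
  FIRST(S)={a,b,c,d}  FIRST(A)={a,d}  FIRST(B)={a}  FIRST(C)={a}

FIRST(A) = ["a", "d"]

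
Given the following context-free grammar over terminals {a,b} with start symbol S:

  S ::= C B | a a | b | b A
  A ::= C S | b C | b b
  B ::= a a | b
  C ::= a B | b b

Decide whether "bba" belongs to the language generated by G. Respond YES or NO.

Convert to CNF:
  S -> C B | T0 A | T1 T1 | b
  A -> C S | T0 C | T0 T0
  B -> T1 T1 | b
  C -> T0 T0 | T1 B
  T0 -> b
  T1 -> a

Fill CYK table bottom-up:
  [0..0]={B,S,T0}  "b"  orig:{B,S}
  [1..1]={B,S,T0}  "b"  orig:{B,S}
  [2..2]={T1}  "a"  orig:{}
  [0..1]={A,C}  "bb"
  [1..2]=∅  "ba"
  [0..2]=∅  "bba"

S ∉ T[0,2] ⇒ NO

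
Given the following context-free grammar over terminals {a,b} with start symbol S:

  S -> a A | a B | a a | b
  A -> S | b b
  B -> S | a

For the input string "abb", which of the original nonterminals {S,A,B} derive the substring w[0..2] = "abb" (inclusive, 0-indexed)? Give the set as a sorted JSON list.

Convert to CNF:
  S -> T0 A | T0 B | T0 T0 | b
  A -> T0 A | T0 B | T0 T0 | T1 T1 | b
  B -> T0 A | T0 B | T0 T0 | a | b
  T0 -> a
  T1 -> b

Fill CYK table bottom-up — only the sub-triangle for w[0..2]:
  cell(0,0) a: {B,T0}  orig:{B}
  cell(1,1) b: {A,B,S,T1}  orig:{A,B,S}
  cell(2,2) b: {A,B,S,T1}  orig:{A,B,S}
  cell(0,1) ab: {A,B,S}
  cell(1,2) bb: {A}
  cell(0,2) abb: {A,B,S}

Original NTs in T[0,2] deriving "abb": ["A", "B", "S"]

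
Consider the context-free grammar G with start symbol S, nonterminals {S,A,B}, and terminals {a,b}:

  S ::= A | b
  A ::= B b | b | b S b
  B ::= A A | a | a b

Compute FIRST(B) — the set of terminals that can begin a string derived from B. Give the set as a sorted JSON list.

Compute FIRST by fixpoint:
iter 1:
  A via A→b: +{b}
  B via B→A A: +{b}
  B via B→a: +{a}
  S via S→A: +{b}
  FIRST(S)={b}  FIRST(A)={b}  FIRST(B)={a,b}
iter 2:
  A via A→B b: +{a}
  S via S→A: +{a}
  FIRST(S)={a,b}  FIRST(A)={a,b}  FIRST(B)={a,b}
iter 3: (stable)
  FIRST(S)={a,b}  FIRST(A)={a,b}  FIRST(B)={a,b}

FIRST(B) = ["a", "b"]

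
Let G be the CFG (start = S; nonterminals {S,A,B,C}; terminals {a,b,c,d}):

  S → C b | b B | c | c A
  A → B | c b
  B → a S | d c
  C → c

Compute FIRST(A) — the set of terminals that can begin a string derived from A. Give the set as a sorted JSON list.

Compute FIRST by fixpoint:
iter 1:
  A via A→c b: +{c}
  B via B→a S: +{a}
  B via B→d c: +{d}
  C via C→c: +{c}
  S via S→C b: +{c}
  S via S→b B: +{b}
  FIRST[S]={b,c}  FIRST[A]={c}  FIRST[B]={a,d}  FIRST[C]={c}
iter 2:
  A via A→B: +{a,d}
  FIRST[S]={b,c}  FIRST[A]={a,c,d}  FIRST[B]={a,d}  FIRST[C]={c}
iter 3: — fixpoint
  FIRST[S]={b,c}  FIRST[A]={a,c,d}  FIRST[B]={a,d}  FIRST[C]={c}

FIRST(A) = ["a", "c", "d"]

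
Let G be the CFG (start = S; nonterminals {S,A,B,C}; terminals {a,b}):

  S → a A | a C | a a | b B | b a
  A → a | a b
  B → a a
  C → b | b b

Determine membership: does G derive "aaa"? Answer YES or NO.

CNF form of G:
  S -> T0 A | T0 C | T0 T0 | T1 B | T1 T0
  A -> T0 T1 | a
  B -> T0 T0
  C -> T1 T1 | b
  T0 -> a
  T1 -> b

CYK table (by increasing span):
  cell(0,0) a: {A,T0}  orig:{A}
  cell(1,1) a: {A,T0}  orig:{A}
  cell(2,2) a: {A,T0}  orig:{A}
  cell(0,1) aa: {B,S}
  cell(1,2) aa: {B,S}
  cell(0,2) aaa: ∅

S ∉ T[0,2] ⇒ NO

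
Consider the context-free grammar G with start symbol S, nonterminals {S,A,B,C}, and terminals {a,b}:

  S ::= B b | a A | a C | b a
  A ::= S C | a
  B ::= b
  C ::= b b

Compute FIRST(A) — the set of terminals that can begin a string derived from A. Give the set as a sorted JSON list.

FIRST sets, iterate to fixpoint:
iter 1:
  A via A→a: +{a}
  B via B→b: +{b}
  C via C→b b: +{b}
  S via S→B b: +{b}
  S via S→a A: +{a}
  FIRST(S)={a,b}  FIRST(A)={a}  FIRST(B)={b}  FIRST(C)={b}
iter 2:
  A via A→S C: +{b}
  FIRST(S)={a,b}  FIRST(A)={a,b}  FIRST(B)={b}  FIRST(C)={b}
iter 3: (no change)
  FIRST(S)={a,b}  FIRST(A)={a,b}  FIRST(B)={b}  FIRST(C)={b}

FIRST(A) = ["a", "b"]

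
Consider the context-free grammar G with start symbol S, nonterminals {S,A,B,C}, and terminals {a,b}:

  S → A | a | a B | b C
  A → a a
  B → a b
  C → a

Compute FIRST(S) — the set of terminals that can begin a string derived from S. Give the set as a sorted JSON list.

Compute FIRST by fixpoint:
iter 1:
  A via A→a a: +{a}
  B via B→a b: +{a}
  C via C→a: +{a}
  S via S→A: +{a}
  S via S→b C: +{b}
  FIRST[S]={a,b}  FIRST[A]={a}  FIRST[B]={a}  FIRST[C]={a}
iter 2: — fixpoint
  FIRST[S]={a,b}  FIRST[A]={a}  FIRST[B]={a}  FIRST[C]={a}

FIRST(S) = ["a", "b"]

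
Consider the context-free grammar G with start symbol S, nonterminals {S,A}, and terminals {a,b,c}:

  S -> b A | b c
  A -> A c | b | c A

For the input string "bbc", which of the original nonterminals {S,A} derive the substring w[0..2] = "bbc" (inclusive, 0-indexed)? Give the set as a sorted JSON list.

CNF form of G:
  S -> T1 A | T1 T0
  A -> A T0 | T0 A | b
  T0 -> c
  T1 -> b

CYK table (by increasing span) — only the sub-triangle for w[0..2]:
  T[0,0] 'b' = {A,T1}  orig:{A}
  T[1,1] 'b' = {A,T1}  orig:{A}
  T[2,2] 'c' = {T0}  orig:{}
  T[0,1] 'bb' = {S}
  T[1,2] 'bc' = {A,S}
  T[0,2] 'bbc' = {S}

Original NTs in T[0,2] deriving "bbc": ["S"]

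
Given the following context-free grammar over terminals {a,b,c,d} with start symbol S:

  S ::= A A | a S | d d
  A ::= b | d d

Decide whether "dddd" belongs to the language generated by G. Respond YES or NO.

CNF form of G:
  S -> A A | T0 T0 | T1 S
  A -> T0 T0 | b
  T0 -> d
  T1 -> a

CYK fill:
  T[0,0] 'd' = {T0}  orig:{}
  T[1,1] 'd' = {T0}  orig:{}
  T[2,2] 'd' = {T0}  orig:{}
  T[3,3] 'd' = {T0}  orig:{}
  T[0,1] 'dd' = {A,S}
  T[1,2] 'dd' = {A,S}
  T[2,3] 'dd' = {A,S}
  T[0,2] 'ddd' = ∅
  T[1,3] 'ddd' = ∅
  T[0,3] 'dddd' = {S}

S ∈ T[0,3] ⇒ YES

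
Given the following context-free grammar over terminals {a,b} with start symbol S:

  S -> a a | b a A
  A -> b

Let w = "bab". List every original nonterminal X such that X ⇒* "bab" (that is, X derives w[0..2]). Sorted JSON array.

Convert to CNF:
  S -> T0 T0 | T1 X2
  A -> b
  T0 -> a
  T1 -> b
  X2 -> T0 A

CYK fill, restricted to cells inside w[0..2]:
  T[0,0] 'b' = {A,T1}  orig:{A}
  T[1,1] 'a' = {T0}  orig:{}
  T[2,2] 'b' = {A,T1}  orig:{A}
  T[0,1] 'ba' = ∅
  T[1,2] 'ab' = {X2}  orig:{}
  T[0,2] 'bab' = {S}

Original NTs in T[0,2] deriving "bab": ["S"]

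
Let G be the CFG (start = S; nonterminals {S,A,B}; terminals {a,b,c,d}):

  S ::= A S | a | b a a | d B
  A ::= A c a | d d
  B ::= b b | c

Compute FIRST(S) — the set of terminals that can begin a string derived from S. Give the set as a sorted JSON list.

FIRST iteration:
iter 1:
  A via A→d d: +{d}
  B via B→b b: +{b}
  B via B→c: +{c}
  S via S→A S: +{d}
  S via S→a: +{a}
  S via S→b a a: +{b}
  S: {a,b,d}  A: {d}  B: {b,c}
iter 2: — fixpoint
  S: {a,b,d}  A: {d}  B: {b,c}

FIRST(S) = ["a", "b", "d"]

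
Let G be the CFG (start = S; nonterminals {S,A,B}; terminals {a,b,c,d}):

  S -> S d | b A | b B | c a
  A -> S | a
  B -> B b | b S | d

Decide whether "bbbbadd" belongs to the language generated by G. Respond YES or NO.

CNF form of G:
  S -> S T0 | T1 A | T1 B | T2 T3
  A -> S T0 | T1 A | T1 B | T2 T3 | a
  B -> B T1 | T1 S | d
  T0 -> d
  T1 -> b
  T2 -> c
  T3 -> a

CYK table (by increasing span):
  cell(0,0) b: {T1}  orig:{}
  cell(1,1) b: {T1}  orig:{}
  cell(2,2) b: {T1}  orig:{}
  cell(3,3) b: {T1}  orig:{}
  cell(4,4) a: {A,T3}  orig:{A}
  cell(5,5) d: {B,T0}  orig:{B}
  cell(6,6) d: {B,T0}  orig:{B}
  cell(0,1) bb: ∅
  cell(1,2) bb: ∅
  cell(2,3) bb: ∅
  cell(3,4) ba: {A,S}
  cell(4,5) ad: ∅
  cell(5,6) dd: ∅
  cell(0,2) bbb: ∅
  cell(1,3) bbb: ∅
  cell(2,4) bba: {A,B,S}
  cell(3,5) bad: {A,S}
  cell(4,6) add: ∅
  cell(0,3) bbbb: ∅
  cell(1,4) bbba: {A,B,S}
  cell(2,5) bbad: {A,B,S}
  cell(3,6) badd: {A,S}
  cell(0,4) bbbba: {A,B,S}
  cell(1,5) bbbad: {A,B,S}
  cell(2,6) bbadd: {A,B,S}
  cell(0,5) bbbbad: {A,B,S}
  cell(1,6) bbbadd: {A,B,S}
  cell(0,6) bbbbadd: {A,B,S}

S ∈ T[0,6] ⇒ YES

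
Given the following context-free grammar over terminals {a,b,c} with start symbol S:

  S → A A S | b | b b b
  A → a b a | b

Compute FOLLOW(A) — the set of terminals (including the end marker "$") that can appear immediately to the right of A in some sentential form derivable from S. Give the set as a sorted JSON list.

FIRST sets, iterate to fixpoint:
pass 1:
  A via A→a b a: +{a}
  A via A→b: +{b}
  S via S→A A S: +{a,b}
  FIRST[S]={a,b}  FIRST[A]={a,b}
pass 2: done
  FIRST[S]={a,b}  FIRST[A]={a,b}

FOLLOW iteration:
initialize: $ ∈ FOLLOW(S)
iter 1:
  S→A A S: FOLLOW(A) ⊇ FIRST(A) = {a,b}; new: +{a,b}
  FOLLOW(S)={$}  FOLLOW(A)={a,b}
iter 2: (no change)
  FOLLOW(S)={$}  FOLLOW(A)={a,b}

FOLLOW(A) = ["a", "b"]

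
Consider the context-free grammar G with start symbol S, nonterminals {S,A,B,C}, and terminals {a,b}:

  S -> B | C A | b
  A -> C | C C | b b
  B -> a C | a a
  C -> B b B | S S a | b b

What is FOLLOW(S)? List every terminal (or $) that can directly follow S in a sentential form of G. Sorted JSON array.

Compute FIRST by fixpoint:
[1]
  A via A→b b: +{b}
  B via B→a C: +{a}
  C via C→B b B: +{a}
  C via C→b b: +{b}
  S via S→B: +{a}
  S via S→C A: +{b}
  FIRST[S]={a,b}  FIRST[A]={b}  FIRST[B]={a}  FIRST[C]={a,b}
[2]
  A via A→C: +{a}
  FIRST[S]={a,b}  FIRST[A]={a,b}  FIRST[B]={a}  FIRST[C]={a,b}
[3] (no change)
  FIRST[S]={a,b}  FIRST[A]={a,b}  FIRST[B]={a}  FIRST[C]={a,b}

FOLLOW sets:
FOLLOW(S) := {$}
round 1:
  A→C C: FOLLOW(C) ⊇ FIRST(C) = {a,b}; new: +{a,b}
  C→B b B: FOLLOW(B) ⊇ FIRST(b) = {b}; new: +{b}
  C→B b B: FOLLOW(B) ⊇ FOLLOW(C) ⊇ {a,b}; new: +{a}
  C→S S a: FOLLOW(S) ⊇ FIRST(S) = {a,b}; new: +{a,b}
  S→B: FOLLOW(B) ⊇ FOLLOW(S) ⊇ {$,a,b}; new: +{$}
  S→C A: FOLLOW(A) ⊇ FOLLOW(S) ⊇ {$,a,b}; new: +{$,a,b}
  FOLLOW[S]={$,a,b}  FOLLOW[A]={$,a,b}  FOLLOW[B]={$,a,b}  FOLLOW[C]={a,b}
round 2:
  A→C: FOLLOW(C) ⊇ FOLLOW(A) ⊇ {$,a,b}; new: +{$}
  FOLLOW[S]={$,a,b}  FOLLOW[A]={$,a,b}  FOLLOW[B]={$,a,b}  FOLLOW[C]={$,a,b}
round 3: (stable)
  FOLLOW[S]={$,a,b}  FOLLOW[A]={$,a,b}  FOLLOW[B]={$,a,b}  FOLLOW[C]={$,a,b}

FOLLOW(S) = ["$", "a", "b"]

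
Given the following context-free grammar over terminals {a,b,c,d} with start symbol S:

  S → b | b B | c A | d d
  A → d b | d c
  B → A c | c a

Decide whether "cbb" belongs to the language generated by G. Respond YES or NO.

Convert to CNF:
  S -> T0 T0 | T1 B | T2 A | b
  A -> T0 T1 | T0 T2
  B -> A T2 | T2 T3
  T0 -> d
  T1 -> b
  T2 -> c
  T3 -> a

Fill CYK table bottom-up:
  [0..0]={T2}  "c"  orig:{}
  [1..1]={S,T1}  "b"  orig:{S}
  [2..2]={S,T1}  "b"  orig:{S}
  [0..1]=∅  "cb"
  [1..2]=∅  "bb"
  [0..2]=∅  "cbb"

S ∉ T[0,2] ⇒ NO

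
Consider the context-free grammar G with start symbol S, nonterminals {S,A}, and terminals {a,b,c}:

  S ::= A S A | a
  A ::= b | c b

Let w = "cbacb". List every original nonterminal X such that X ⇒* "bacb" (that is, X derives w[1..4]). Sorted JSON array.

CNF form of G:
  S -> A X2 | a
  A -> T0 T1 | b
  T0 -> c
  T1 -> b
  X2 -> S A

CYK fill, restricted to cells inside w[1..4]:
  cell(1,1) b: {A,T1}  orig:{A}
  cell(2,2) a: {S}
  cell(3,3) c: {T0}  orig:{}
  cell(4,4) b: {A,T1}  orig:{A}
  cell(1,2) ba: ∅
  cell(2,3) ac: ∅
  cell(3,4) cb: {A}
  cell(1,3) bac: ∅
  cell(2,4) acb: {X2}  orig:{}
  cell(1,4) bacb: {S}

Original NTs in T[1,4] deriving "bacb": ["S"]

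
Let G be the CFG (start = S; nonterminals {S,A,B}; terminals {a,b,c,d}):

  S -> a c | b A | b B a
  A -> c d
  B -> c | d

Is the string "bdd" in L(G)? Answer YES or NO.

Convert to CNF:
  S -> T2 T0 | T3 A | T3 X4
  A -> T0 T1
  B -> c | d
  T0 -> c
  T1 -> d
  T2 -> a
  T3 -> b
  X4 -> B T2

CYK table (by increasing span):
  [0..0]={T3}  "b"  orig:{}
  [1..1]={B,T1}  "d"  orig:{B}
  [2..2]={B,T1}  "d"  orig:{B}
  [0..1]=∅  "bd"
  [1..2]=∅  "dd"
  [0..2]=∅  "bdd"

S ∉ T[0,2] ⇒ NO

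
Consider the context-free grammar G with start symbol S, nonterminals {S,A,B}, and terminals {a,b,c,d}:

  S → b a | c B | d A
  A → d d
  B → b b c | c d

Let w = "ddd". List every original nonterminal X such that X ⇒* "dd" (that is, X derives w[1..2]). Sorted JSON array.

CNF form of G:
  S -> T0 A | T1 T3 | T2 B
  A -> T0 T0
  B -> T1 X4 | T2 T0
  T0 -> d
  T1 -> b
  T2 -> c
  T3 -> a
  X4 -> T1 T2

CYK table (by increasing span), restricted to cells inside w[1..2]:
  [1..1]={T0}  "d"  orig:{}
  [2..2]={T0}  "d"  orig:{}
  [1..2]={A}  "dd"

Original NTs in T[1,2] deriving "dd": ["A"]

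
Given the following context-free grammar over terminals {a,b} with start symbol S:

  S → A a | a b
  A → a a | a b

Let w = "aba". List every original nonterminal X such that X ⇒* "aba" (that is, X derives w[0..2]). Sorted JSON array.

CNF form of G:
  S -> A T0 | T0 T1
  A -> T0 T0 | T0 T1
  T0 -> a
  T1 -> b

CYK fill, restricted to cells inside w[0..2]:
  [0..0]={T0}  "a"  orig:{}
  [1..1]={T1}  "b"  orig:{}
  [2..2]={T0}  "a"  orig:{}
  [0..1]={A,S}  "ab"
  [1..2]=∅  "ba"
  [0..2]={S}  "aba"

Original NTs in T[0,2] deriving "aba": ["S"]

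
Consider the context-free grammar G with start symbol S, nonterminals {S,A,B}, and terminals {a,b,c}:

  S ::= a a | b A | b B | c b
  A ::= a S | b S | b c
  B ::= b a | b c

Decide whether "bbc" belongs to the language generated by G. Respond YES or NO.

CNF form of G:
  S -> T0 T0 | T1 A | T1 B | T2 T1
  A -> T0 S | T1 S | T1 T2
  B -> T1 T0 | T1 T2
  T0 -> a
  T1 -> b
  T2 -> c

CYK fill:
  [0..0]={T1}  "b"  orig:{}
  [1..1]={T1}  "b"  orig:{}
  [2..2]={T2}  "c"  orig:{}
  [0..1]=∅  "bb"
  [1..2]={A,B}  "bc"
  [0..2]={S}  "bbc"

S ∈ T[0,2] ⇒ YES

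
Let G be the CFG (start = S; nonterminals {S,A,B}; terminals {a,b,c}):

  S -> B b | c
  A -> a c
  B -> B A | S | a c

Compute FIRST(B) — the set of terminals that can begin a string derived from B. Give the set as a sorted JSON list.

Compute FIRST by fixpoint:
round 1:
  A via A→a c: +{a}
  B via B→a c: +{a}
  S via S→B b: +{a}
  S via S→c: +{c}
  S: {a,c}  A: {a}  B: {a}
round 2:
  B via B→S: +{c}
  S: {a,c}  A: {a}  B: {a,c}
round 3: (stable)
  S: {a,c}  A: {a}  B: {a,c}

FIRST(B) = ["a", "c"]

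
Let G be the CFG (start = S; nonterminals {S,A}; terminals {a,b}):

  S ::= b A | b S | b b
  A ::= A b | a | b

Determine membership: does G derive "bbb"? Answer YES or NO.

Convert to CNF:
  S -> T0 A | T0 S | T0 T0
  A -> A T0 | a | b
  T0 -> b

CYK fill:
  cell(0,0) b: {A,T0}  orig:{A}
  cell(1,1) b: {A,T0}  orig:{A}
  cell(2,2) b: {A,T0}  orig:{A}
  cell(0,1) bb: {A,S}
  cell(1,2) bb: {A,S}
  cell(0,2) bbb: {A,S}

S ∈ T[0,2] ⇒ YES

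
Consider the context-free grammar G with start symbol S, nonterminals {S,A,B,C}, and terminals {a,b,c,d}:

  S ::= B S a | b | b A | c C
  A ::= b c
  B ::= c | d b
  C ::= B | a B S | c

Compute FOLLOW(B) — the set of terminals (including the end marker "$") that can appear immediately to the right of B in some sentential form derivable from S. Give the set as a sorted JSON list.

FIRST iteration:
round 1:
  A via A→b c: +{b}
  B via B→c: +{c}
  B via B→d b: +{d}
  C via C→B: +{c,d}
  C via C→a B S: +{a}
  S via S→B S a: +{c,d}
  S via S→b: +{b}
  FIRST[S]={b,c,d}  FIRST[A]={b}  FIRST[B]={c,d}  FIRST[C]={a,c,d}
round 2: — fixpoint
  FIRST[S]={b,c,d}  FIRST[A]={b}  FIRST[B]={c,d}  FIRST[C]={a,c,d}

FOLLOW sets:
FOLLOW(S) := {$}
round 1:
  C→a B S: FOLLOW(B) ⊇ FIRST(S) = {b,c,d}; new: +{b,c,d}
  S→B S a: FOLLOW(S) ⊇ FIRST(a) = {a}; new: +{a}
  S→b A: FOLLOW(A) ⊇ FOLLOW(S) ⊇ {$,a}; new: +{$,a}
  S→c C: FOLLOW(C) ⊇ FOLLOW(S) ⊇ {$,a}; new: +{$,a}
  S: {$,a}  A: {$,a}  B: {b,c,d}  C: {$,a}
round 2:
  C→B: FOLLOW(B) ⊇ FOLLOW(C) ⊇ {$,a}; new: +{$,a}
  S: {$,a}  A: {$,a}  B: {$,a,b,c,d}  C: {$,a}
round 3: (no change)
  S: {$,a}  A: {$,a}  B: {$,a,b,c,d}  C: {$,a}

FOLLOW(B) = ["$", "a", "b", "c", "d"]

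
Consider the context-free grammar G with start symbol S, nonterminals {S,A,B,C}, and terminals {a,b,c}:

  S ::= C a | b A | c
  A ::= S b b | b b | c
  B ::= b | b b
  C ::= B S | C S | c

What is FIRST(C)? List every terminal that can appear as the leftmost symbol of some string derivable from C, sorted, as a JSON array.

Compute FIRST by fixpoint:
[1]
  A via A→b b: +{b}
  A via A→c: +{c}
  B via B→b: +{b}
  C via C→B S: +{b}
  C via C→c: +{c}
  S via S→C a: +{b,c}
  FIRST(S)={b,c}  FIRST(A)={b,c}  FIRST(B)={b}  FIRST(C)={b,c}
[2] (no change)
  FIRST(S)={b,c}  FIRST(A)={b,c}  FIRST(B)={b}  FIRST(C)={b,c}

FIRST(C) = ["b", "c"]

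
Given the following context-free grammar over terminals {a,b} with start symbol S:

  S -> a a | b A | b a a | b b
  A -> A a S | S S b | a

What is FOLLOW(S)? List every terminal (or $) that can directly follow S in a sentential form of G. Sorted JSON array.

FIRST iteration:
iter 1:
  A via A→a: +{a}
  S via S→a a: +{a}
  S via S→b A: +{b}
  S: {a,b}  A: {a}
iter 2:
  A via A→S S b: +{b}
  S: {a,b}  A: {a,b}
iter 3: done
  S: {a,b}  A: {a,b}

Compute FOLLOW by fixpoint:
seed FOLLOW(S) with $
pass 1:
  A→A a S: FOLLOW(A) ⊇ FIRST(a) = {a}; new: +{a}
  A→A a S: FOLLOW(S) ⊇ FOLLOW(A) ⊇ {a}; new: +{a}
  A→S S b: FOLLOW(S) ⊇ FIRST(S) = {a,b}; new: +{b}
  S→b A: FOLLOW(A) ⊇ FOLLOW(S) ⊇ {$,a,b}; new: +{$,b}
  FOLLOW[S]={$,a,b}  FOLLOW[A]={$,a,b}
pass 2: (no change)
  FOLLOW[S]={$,a,b}  FOLLOW[A]={$,a,b}

FOLLOW(S) = ["$", "a", "b"]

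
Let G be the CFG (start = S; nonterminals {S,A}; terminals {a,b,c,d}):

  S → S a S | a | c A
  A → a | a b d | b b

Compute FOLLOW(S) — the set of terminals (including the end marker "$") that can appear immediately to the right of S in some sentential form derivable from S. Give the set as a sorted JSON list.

Compute FIRST by fixpoint:
round 1:
  A via A→a: +{a}
  A via A→b b: +{b}
  S via S→a: +{a}
  S via S→c A: +{c}
  FIRST(S)={a,c}  FIRST(A)={a,b}
round 2: done
  FIRST(S)={a,c}  FIRST(A)={a,b}

FOLLOW sets:
seed FOLLOW(S) with $
round 1:
  S→S a S: FOLLOW(S) ⊇ FIRST(a) = {a}; new: +{a}
  S→c A: FOLLOW(A) ⊇ FOLLOW(S) ⊇ {$,a}; new: +{$,a}
  FOLLOW[S]={$,a}  FOLLOW[A]={$,a}
round 2: (no change)
  FOLLOW[S]={$,a}  FOLLOW[A]={$,a}

FOLLOW(S) = ["$", "a"]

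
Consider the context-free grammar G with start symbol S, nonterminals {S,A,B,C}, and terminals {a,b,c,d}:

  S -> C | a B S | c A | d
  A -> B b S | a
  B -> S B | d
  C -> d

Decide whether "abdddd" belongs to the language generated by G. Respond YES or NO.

Convert to CNF:
  S -> T1 X4 | T2 A | d
  A -> B X3 | a
  B -> S B | d
  C -> d
  T0 -> b
  T1 -> a
  T2 -> c
  X3 -> T0 S
  X4 -> B S

CYK table (by increasing span):
  cell(0,0) a: {A,T1}  orig:{A}
  cell(1,1) b: {T0}  orig:{}
  cell(2,2) d: {B,C,S}
  cell(3,3) d: {B,C,S}
  cell(4,4) d: {B,C,S}
  cell(5,5) d: {B,C,S}
  cell(0,1) ab: ∅
  cell(1,2) bd: {X3}  orig:{}
  cell(2,3) dd: {B,X4}  orig:{B}
  cell(3,4) dd: {B,X4}  orig:{B}
  cell(4,5) dd: {B,X4}  orig:{B}
  cell(0,2) abd: ∅
  cell(1,3) bdd: ∅
  cell(2,4) ddd: {B,X4}  orig:{B}
  cell(3,5) ddd: {B,X4}  orig:{B}
  cell(0,3) abdd: ∅
  cell(1,4) bddd: ∅
  cell(2,5) dddd: {B,X4}  orig:{B}
  cell(0,4) abddd: ∅
  cell(1,5) bdddd: ∅
  cell(0,5) abdddd: ∅

S ∉ T[0,5] ⇒ NO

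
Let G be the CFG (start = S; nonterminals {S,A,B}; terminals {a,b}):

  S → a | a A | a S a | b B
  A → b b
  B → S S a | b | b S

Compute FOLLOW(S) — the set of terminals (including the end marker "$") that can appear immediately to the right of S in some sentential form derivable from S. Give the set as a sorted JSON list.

FIRST sets, iterate to fixpoint:
iter 1:
  A via A→b b: +{b}
  B via B→b: +{b}
  S via S→a: +{a}
  S via S→b B: +{b}
  FIRST(S)={a,b}  FIRST(A)={b}  FIRST(B)={b}
iter 2:
  B via B→S S a: +{a}
  FIRST(S)={a,b}  FIRST(A)={b}  FIRST(B)={a,b}
iter 3: (stable)
  FIRST(S)={a,b}  FIRST(A)={b}  FIRST(B)={a,b}

FOLLOW sets:
seed FOLLOW(S) with $
[1]
  B→S S a: FOLLOW(S) ⊇ FIRST(S) = {a,b}; new: +{a,b}
  S→a A: FOLLOW(A) ⊇ FOLLOW(S) ⊇ {$,a,b}; new: +{$,a,b}
  S→b B: FOLLOW(B) ⊇ FOLLOW(S) ⊇ {$,a,b}; new: +{$,a,b}
  FOLLOW[S]={$,a,b}  FOLLOW[A]={$,a,b}  FOLLOW[B]={$,a,b}
[2] (no change)
  FOLLOW[S]={$,a,b}  FOLLOW[A]={$,a,b}  FOLLOW[B]={$,a,b}

FOLLOW(S) = ["$", "a", "b"]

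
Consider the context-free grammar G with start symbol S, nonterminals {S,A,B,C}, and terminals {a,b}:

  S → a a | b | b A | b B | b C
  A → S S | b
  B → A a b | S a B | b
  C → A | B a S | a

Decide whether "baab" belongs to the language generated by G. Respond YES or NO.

CNF form of G:
  S -> T0 T0 | T1 A | T1 B | T1 C | b
  A -> S S | b
  B -> A X2 | S X3 | b
  C -> B X4 | S S | a | b
  T0 -> a
  T1 -> b
  X2 -> T0 T1
  X3 -> T0 B
  X4 -> T0 S

Fill CYK table bottom-up:
  T[0,0] 'b' = {A,B,C,S,T1}  orig:{A,B,C,S}
  T[1,1] 'a' = {C,T0}  orig:{C}
  T[2,2] 'a' = {C,T0}  orig:{C}
  T[3,3] 'b' = {A,B,C,S,T1}  orig:{A,B,C,S}
  T[0,1] 'ba' = {S}
  T[1,2] 'aa' = {S}
  T[2,3] 'ab' = {X2,X3,X4}  orig:{}
  T[0,2] 'baa' = {A,C}
  T[1,3] 'aab' = {A,C}
  T[0,3] 'baab' = {B,S}

S ∈ T[0,3] ⇒ YES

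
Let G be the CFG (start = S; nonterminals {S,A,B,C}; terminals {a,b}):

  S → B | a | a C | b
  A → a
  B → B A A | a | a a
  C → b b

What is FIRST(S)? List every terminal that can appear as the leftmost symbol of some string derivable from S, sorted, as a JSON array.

FIRST sets, iterate to fixpoint:
iter 1:
  A via A→a: +{a}
  B via B→a: +{a}
  C via C→b b: +{b}
  S via S→B: +{a}
  S via S→b: +{b}
  FIRST(S)={a,b}  FIRST(A)={a}  FIRST(B)={a}  FIRST(C)={b}
iter 2: (stable)
  FIRST(S)={a,b}  FIRST(A)={a}  FIRST(B)={a}  FIRST(C)={b}

FIRST(S) = ["a", "b"]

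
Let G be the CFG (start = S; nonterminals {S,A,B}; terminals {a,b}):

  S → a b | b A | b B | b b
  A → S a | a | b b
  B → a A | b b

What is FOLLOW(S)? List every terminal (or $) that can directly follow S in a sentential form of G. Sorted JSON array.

FIRST iteration:
pass 1:
  A via A→a: +{a}
  A via A→b b: +{b}
  B via B→a A: +{a}
  B via B→b b: +{b}
  S via S→a b: +{a}
  S via S→b A: +{b}
  S: {a,b}  A: {a,b}  B: {a,b}
pass 2: — fixpoint
  S: {a,b}  A: {a,b}  B: {a,b}

Compute FOLLOW by fixpoint:
FOLLOW(S) := {$}
iter 1:
  A→S a: FOLLOW(S) ⊇ FIRST(a) = {a}; new: +{a}
  S→b A: FOLLOW(A) ⊇ FOLLOW(S) ⊇ {$,a}; new: +{$,a}
  S→b B: FOLLOW(B) ⊇ FOLLOW(S) ⊇ {$,a}; new: +{$,a}
  FOLLOW(S)={$,a}  FOLLOW(A)={$,a}  FOLLOW(B)={$,a}
iter 2: — fixpoint
  FOLLOW(S)={$,a}  FOLLOW(A)={$,a}  FOLLOW(B)={$,a}

FOLLOW(S) = ["$", "a"]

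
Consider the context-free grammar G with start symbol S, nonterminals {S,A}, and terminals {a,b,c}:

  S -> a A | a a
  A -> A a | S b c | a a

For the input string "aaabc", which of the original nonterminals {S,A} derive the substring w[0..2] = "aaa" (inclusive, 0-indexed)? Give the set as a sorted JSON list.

Convert to CNF:
  S -> T0 A | T0 T0
  A -> A T0 | S X3 | T0 T0
  T0 -> a
  T1 -> b
  T2 -> c
  X3 -> T1 T2

CYK table (by increasing span) — only the sub-triangle for w[0..2]:
  T[0,0] 'a' = {T0}  orig:{}
  T[1,1] 'a' = {T0}  orig:{}
  T[2,2] 'a' = {T0}  orig:{}
  T[0,1] 'aa' = {A,S}
  T[1,2] 'aa' = {A,S}
  T[0,2] 'aaa' = {A,S}

Original NTs in T[0,2] deriving "aaa": ["A", "S"]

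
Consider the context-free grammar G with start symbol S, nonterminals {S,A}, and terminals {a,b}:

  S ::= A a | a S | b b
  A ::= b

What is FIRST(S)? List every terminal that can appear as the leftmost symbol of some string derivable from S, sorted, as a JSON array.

FIRST iteration:
iter 1:
  A via A→b: +{b}
  S via S→A a: +{b}
  S via S→a S: +{a}
  FIRST[S]={a,b}  FIRST[A]={b}
iter 2: (no change)
  FIRST[S]={a,b}  FIRST[A]={b}

FIRST(S) = ["a", "b"]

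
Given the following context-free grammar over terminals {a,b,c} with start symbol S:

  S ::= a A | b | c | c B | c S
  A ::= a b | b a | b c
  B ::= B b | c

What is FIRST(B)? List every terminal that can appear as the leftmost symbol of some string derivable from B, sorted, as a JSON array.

FIRST iteration:
round 1:
  A via A→a b: +{a}
  A via A→b a: +{b}
  B via B→c: +{c}
  S via S→a A: +{a}
  S via S→b: +{b}
  S via S→c: +{c}
  S: {a,b,c}  A: {a,b}  B: {c}
round 2: (no change)
  S: {a,b,c}  A: {a,b}  B: {c}

FIRST(B) = ["c"]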